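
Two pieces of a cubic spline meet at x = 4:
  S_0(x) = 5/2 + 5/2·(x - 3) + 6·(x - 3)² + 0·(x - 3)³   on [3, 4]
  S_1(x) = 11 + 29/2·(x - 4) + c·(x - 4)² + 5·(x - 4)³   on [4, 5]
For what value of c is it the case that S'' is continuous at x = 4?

6

S_0''(x) = 12 + 0·(x - 3), so S_0''(4) = 12. On the right, S_1''(4) = 2c, so c = 6.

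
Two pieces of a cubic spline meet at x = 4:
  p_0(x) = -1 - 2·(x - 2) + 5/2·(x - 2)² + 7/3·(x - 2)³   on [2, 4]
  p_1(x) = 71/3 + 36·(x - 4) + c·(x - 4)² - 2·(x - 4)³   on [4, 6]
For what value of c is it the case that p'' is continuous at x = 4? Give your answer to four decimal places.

p_0''(x) = 5 + 14·(x - 2), so p_0''(4) = 33. On the right, p_1''(4) = 2c, so c = 33/2.

16.5000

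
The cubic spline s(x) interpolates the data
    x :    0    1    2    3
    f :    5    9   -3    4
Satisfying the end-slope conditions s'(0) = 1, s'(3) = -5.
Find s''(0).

32

With σ_i denoting the second derivative at x_i, h_i = 1, 1, 1, and Δ_i = (y_(i+1) − y_i)/h_i = 4, -12, 7:
  1·σ_0 + 4·σ_1 + 1·σ_2 = 6(Δ_1 - Δ_0) = -96
  1·σ_1 + 4·σ_2 + 1·σ_3 = 6(Δ_2 - Δ_1) = 114
Clamped end conditions give two more equations: 2h_0·σ_0 + h_0·σ_1 = 6(Δ_0 - s'(0)) = 18 and h_2·σ_2 + 2h_2·σ_3 = 6(s'(3) - Δ_2) = -72.
Hence σ_0 = 32, σ_1 = -46, σ_2 = 56, σ_3 = -64.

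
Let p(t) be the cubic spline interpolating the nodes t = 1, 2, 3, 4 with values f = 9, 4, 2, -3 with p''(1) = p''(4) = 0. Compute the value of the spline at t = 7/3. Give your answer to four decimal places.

Write M_i for p''(x_i). With h_i = 1, 1, 1 and divided differences Δ_i = -5, -2, -5, the continuity of p' gives the tridiagonal system
  1·M_0 + 4·M_1 + 1·M_2 = 6(Δ_1 - Δ_0) = 18
  1·M_1 + 4·M_2 + 1·M_3 = 6(Δ_2 - Δ_1) = -18
Natural end conditions: M_0 = M_3 = 0.
Hence M_0 = 0, M_1 = 6, M_2 = -6, M_3 = 0.
On [2, 3], p(t) = 4 - 3·(t - 2) + 3·(t - 2)² - 2·(t - 2)³.
With (t - 2) = 1/3: p(7/3) = 88/27.

3.2593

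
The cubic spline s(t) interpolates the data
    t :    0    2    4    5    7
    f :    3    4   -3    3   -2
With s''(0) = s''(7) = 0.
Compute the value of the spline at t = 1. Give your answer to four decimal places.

5.0879

With m_i denoting the second derivative at x_i, h_i = 2, 2, 1, 2, and Δ_i = (y_(i+1) − y_i)/h_i = 1/2, -7/2, 6, -5/2:
  2·m_0 + 8·m_1 + 2·m_2 = 6(Δ_1 - Δ_0) = -24
  2·m_1 + 6·m_2 + 1·m_3 = 6(Δ_2 - Δ_1) = 57
  1·m_2 + 6·m_3 + 2·m_4 = 6(Δ_3 - Δ_2) = -51
Natural end conditions: m_0 = m_4 = 0.
Hence m_0 = 0, m_1 = -813/128, m_2 = 429/32, m_3 = -687/64, m_4 = 0.
On [0, 2], s(t) = 3 + 335/128·t + 0·t² - 271/512·t³.
With t = 1: s(1) = 2605/512.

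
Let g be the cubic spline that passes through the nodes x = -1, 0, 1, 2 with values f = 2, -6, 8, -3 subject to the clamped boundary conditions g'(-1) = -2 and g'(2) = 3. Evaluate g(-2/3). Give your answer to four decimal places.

-0.7358

With σ_i denoting the second derivative at x_i, h_i = 1, 1, 1, and Δ_i = (y_(i+1) − y_i)/h_i = -8, 14, -11:
  1·σ_0 + 4·σ_1 + 1·σ_2 = 6(Δ_1 - Δ_0) = 132
  1·σ_1 + 4·σ_2 + 1·σ_3 = 6(Δ_2 - Δ_1) = -150
Clamped end conditions give two more equations: 2h_0·σ_0 + h_0·σ_1 = 6(Δ_0 - g'(-1)) = -36 and h_2·σ_2 + 2h_2·σ_3 = 6(g'(2) - Δ_2) = 84.
Hence σ_0 = -748/15, σ_1 = 956/15, σ_2 = -1096/15, σ_3 = 1178/15.
On [-1, 0], g(x) = 2 - 2·(x + 1) - 374/15·(x + 1)² + 284/15·(x + 1)³.
With (x + 1) = 1/3: g(-2/3) = -298/405.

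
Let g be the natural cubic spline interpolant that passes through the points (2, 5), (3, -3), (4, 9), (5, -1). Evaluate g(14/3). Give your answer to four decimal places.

Put M_i = g'' at the i-th knot. Here h = (1, 1, 1) and Δ = (-8, 12, -10), so the interior equations h_(i-1)·M_(i-1) + 2(h_(i-1)+h_i)·M_i + h_i·M_(i+1) = 6(Δ_i − Δ_(i-1)) read
  1·M_0 + 4·M_1 + 1·M_2 = 6(Δ_1 - Δ_0) = 120
  1·M_1 + 4·M_2 + 1·M_3 = 6(Δ_2 - Δ_1) = -132
Natural end conditions: M_0 = M_3 = 0.
Solving: M_0 = 0, M_1 = 204/5, M_2 = -216/5, M_3 = 0.
On [4, 5], g(x) = 9 + 22/5·(x - 4) - 108/5·(x - 4)² + 36/5·(x - 4)³.
With (x - 4) = 2/3: g(14/3) = 67/15.

4.4667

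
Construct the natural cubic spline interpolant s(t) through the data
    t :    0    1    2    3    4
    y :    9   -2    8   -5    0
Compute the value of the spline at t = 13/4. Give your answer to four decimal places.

Let M_i = s''(x_i). Step sizes h_i = 1, 1, 1, 1; slopes of the chords Δ_i = (y_(i+1) - y_i)/h_i = -11, 10, -13, 5.
  1·M_0 + 4·M_1 + 1·M_2 = 6(Δ_1 - Δ_0) = 126
  1·M_1 + 4·M_2 + 1·M_3 = 6(Δ_2 - Δ_1) = -138
  1·M_2 + 4·M_3 + 1·M_4 = 6(Δ_3 - Δ_2) = 108
Natural end conditions: M_0 = M_4 = 0.
Forward elimination and back-substitution give M_0 = 0, M_1 = 1275/28, M_2 = -393/7, M_3 = 1149/28, M_4 = 0.
On [3, 4], s(t) = -5 - 243/28·(t - 3) + 1149/56·(t - 3)² - 383/56·(t - 3)³.
With (t - 3) = 1/4: s(13/4) = -3069/512.

-5.9941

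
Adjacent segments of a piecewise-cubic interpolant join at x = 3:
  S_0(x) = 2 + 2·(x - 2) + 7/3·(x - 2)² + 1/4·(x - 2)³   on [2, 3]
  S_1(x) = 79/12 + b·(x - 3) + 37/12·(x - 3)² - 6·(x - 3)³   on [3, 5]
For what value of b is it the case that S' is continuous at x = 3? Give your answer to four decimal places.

S_0'(x) = 2 + 14/3·(x - 2) + 3/4·(x - 2)², so S_0'(3) = 89/12. On the right, S_1'(3) = b, so b = 89/12.

7.4167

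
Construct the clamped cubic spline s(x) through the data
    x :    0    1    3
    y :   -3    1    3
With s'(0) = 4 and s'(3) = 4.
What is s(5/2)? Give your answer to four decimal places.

Put σ_i = s'' at the i-th knot. Here h = (1, 2) and Δ = (4, 1), so the interior equations h_(i-1)·σ_(i-1) + 2(h_(i-1)+h_i)·σ_i + h_i·σ_(i+1) = 6(Δ_i − Δ_(i-1)) read
  1·σ_0 + 6·σ_1 + 2·σ_2 = 6(Δ_1 - Δ_0) = -18
Clamped end conditions give two more equations: 2h_0·σ_0 + h_0·σ_1 = 6(Δ_0 - s'(0)) = 0 and h_1·σ_1 + 2h_1·σ_2 = 6(s'(3) - Δ_1) = 18.
Forward elimination and back-substitution give σ_0 = 3, σ_1 = -6, σ_2 = 15/2.
On [1, 3], s(x) = 1 + 5/2·(x - 1) - 3·(x - 1)² + 9/8·(x - 1)³.
With (x - 1) = 3/2: s(5/2) = 115/64.

1.7969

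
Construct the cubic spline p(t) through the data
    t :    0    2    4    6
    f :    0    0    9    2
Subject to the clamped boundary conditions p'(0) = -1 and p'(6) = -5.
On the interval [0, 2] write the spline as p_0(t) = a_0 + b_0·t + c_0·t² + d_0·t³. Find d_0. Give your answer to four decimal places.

With M_i denoting the second derivative at x_i, h_i = 2, 2, 2, and Δ_i = (y_(i+1) − y_i)/h_i = 0, 9/2, -7/2:
  2·M_0 + 8·M_1 + 2·M_2 = 6(Δ_1 - Δ_0) = 27
  2·M_1 + 8·M_2 + 2·M_3 = 6(Δ_2 - Δ_1) = -48
Clamped end conditions give two more equations: 2h_0·M_0 + h_0·M_1 = 6(Δ_0 - p'(0)) = 6 and h_2·M_2 + 2h_2·M_3 = 6(p'(6) - Δ_2) = -9.
Solving the tridiagonal system: M_0 = -4/3, M_1 = 17/3, M_2 = -47/6, M_3 = 5/3.
On [0, 2], with p_0(t) = a_0 + b_0·t + c_0·t² + d_0·t³: c_0 = M_0/2 = -2/3, d_0 = (M_1 - M_0)/(6h_0) = 7/12, b_0 = Δ_0 - h_0(2M_0 + M_1)/6 = -1.

0.5833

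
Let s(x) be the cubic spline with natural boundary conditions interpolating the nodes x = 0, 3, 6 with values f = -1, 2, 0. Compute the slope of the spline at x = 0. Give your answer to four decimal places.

Let M_i = s''(x_i). Step sizes h_i = 3, 3; slopes of the chords Δ_i = (y_(i+1) - y_i)/h_i = 1, -2/3.
  3·M_0 + 12·M_1 + 3·M_2 = 6(Δ_1 - Δ_0) = -10
Natural end conditions: M_0 = M_2 = 0.
Forward elimination and back-substitution give M_0 = 0, M_1 = -5/6, M_2 = 0.
On [0, 3], s'(x) = b_0 + 2c_0·x + 3d_0·x² with b_0 = Δ_0 - h_0(2M_0 + M_1)/6 = 17/12, c_0 = M_0/2 = 0, d_0 = (M_1 - M_0)/(6h_0) = -5/108. So s'(0) = 17/12.

1.4167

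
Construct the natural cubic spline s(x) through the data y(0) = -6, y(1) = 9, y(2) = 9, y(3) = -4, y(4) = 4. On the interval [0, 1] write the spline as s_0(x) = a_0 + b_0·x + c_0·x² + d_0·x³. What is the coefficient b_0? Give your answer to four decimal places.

Let m_i = s''(x_i). Step sizes h_i = 1, 1, 1, 1; slopes of the chords Δ_i = (y_(i+1) - y_i)/h_i = 15, 0, -13, 8.
  1·m_0 + 4·m_1 + 1·m_2 = 6(Δ_1 - Δ_0) = -90
  1·m_1 + 4·m_2 + 1·m_3 = 6(Δ_2 - Δ_1) = -78
  1·m_2 + 4·m_3 + 1·m_4 = 6(Δ_3 - Δ_2) = 126
Natural end conditions: m_0 = m_4 = 0.
Forward elimination and back-substitution give m_0 = 0, m_1 = -114/7, m_2 = -174/7, m_3 = 264/7, m_4 = 0.
On [0, 1], with s_0(x) = a_0 + b_0·x + c_0·x² + d_0·x³: c_0 = m_0/2 = 0, d_0 = (m_1 - m_0)/(6h_0) = -19/7, b_0 = Δ_0 - h_0(2m_0 + m_1)/6 = 124/7.

17.7143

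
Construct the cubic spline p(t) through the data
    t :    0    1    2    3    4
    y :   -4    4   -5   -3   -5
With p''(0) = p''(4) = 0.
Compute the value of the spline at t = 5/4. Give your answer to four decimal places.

2.4372

Put m_i = p'' at the i-th knot. Here h = (1, 1, 1, 1) and Δ = (8, -9, 2, -2), so the interior equations h_(i-1)·m_(i-1) + 2(h_(i-1)+h_i)·m_i + h_i·m_(i+1) = 6(Δ_i − Δ_(i-1)) read
  1·m_0 + 4·m_1 + 1·m_2 = 6(Δ_1 - Δ_0) = -102
  1·m_1 + 4·m_2 + 1·m_3 = 6(Δ_2 - Δ_1) = 66
  1·m_2 + 4·m_3 + 1·m_4 = 6(Δ_3 - Δ_2) = -24
Natural end conditions: m_0 = m_4 = 0.
Forward elimination and back-substitution give m_0 = 0, m_1 = -909/28, m_2 = 195/7, m_3 = -363/28, m_4 = 0.
On [1, 2], p(t) = 4 - 79/28·(t - 1) - 909/56·(t - 1)² + 563/56·(t - 1)³.
With (t - 1) = 1/4: p(5/4) = 8735/3584.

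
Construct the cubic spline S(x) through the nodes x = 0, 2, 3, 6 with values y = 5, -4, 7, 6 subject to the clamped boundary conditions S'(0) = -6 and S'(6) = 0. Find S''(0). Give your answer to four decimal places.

-7.9762

Let σ_i = S''(x_i). Step sizes h_i = 2, 1, 3; slopes of the chords Δ_i = (y_(i+1) - y_i)/h_i = -9/2, 11, -1/3.
  2·σ_0 + 6·σ_1 + 1·σ_2 = 6(Δ_1 - Δ_0) = 93
  1·σ_1 + 8·σ_2 + 3·σ_3 = 6(Δ_2 - Δ_1) = -68
Clamped end conditions give two more equations: 2h_0·σ_0 + h_0·σ_1 = 6(Δ_0 - S'(0)) = 9 and h_2·σ_2 + 2h_2·σ_3 = 6(S'(6) - Δ_2) = 2.
Solving: σ_0 = -335/42, σ_1 = 859/42, σ_2 = -289/21, σ_3 = 101/14.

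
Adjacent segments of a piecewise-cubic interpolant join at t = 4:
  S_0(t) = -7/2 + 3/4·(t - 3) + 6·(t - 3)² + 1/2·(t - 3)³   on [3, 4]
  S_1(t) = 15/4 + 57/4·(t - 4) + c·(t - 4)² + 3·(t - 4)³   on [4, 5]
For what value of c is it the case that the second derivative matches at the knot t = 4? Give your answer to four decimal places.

7.5000

S_0''(t) = 12 + 3·(t - 3), so S_0''(4) = 15. On the right, S_1''(4) = 2c, so c = 15/2.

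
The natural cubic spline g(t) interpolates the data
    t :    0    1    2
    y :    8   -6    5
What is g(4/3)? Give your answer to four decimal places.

-4.6481

Write M_i for g''(x_i). With h_i = 1, 1 and divided differences Δ_i = -14, 11, the continuity of g' gives the tridiagonal system
  1·M_0 + 4·M_1 + 1·M_2 = 6(Δ_1 - Δ_0) = 150
Natural end conditions: M_0 = M_2 = 0.
Hence M_0 = 0, M_1 = 75/2, M_2 = 0.
On [1, 2], g(t) = -6 - 3/2·(t - 1) + 75/4·(t - 1)² - 25/4·(t - 1)³.
With (t - 1) = 1/3: g(4/3) = -251/54.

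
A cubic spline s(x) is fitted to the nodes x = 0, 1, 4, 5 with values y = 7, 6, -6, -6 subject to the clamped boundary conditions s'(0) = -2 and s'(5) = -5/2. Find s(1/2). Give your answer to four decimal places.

Put M_i = s'' at the i-th knot. Here h = (1, 3, 1) and Δ = (-1, -4, 0), so the interior equations h_(i-1)·M_(i-1) + 2(h_(i-1)+h_i)·M_i + h_i·M_(i+1) = 6(Δ_i − Δ_(i-1)) read
  1·M_0 + 8·M_1 + 3·M_2 = 6(Δ_1 - Δ_0) = -18
  3·M_1 + 8·M_2 + 1·M_3 = 6(Δ_2 - Δ_1) = 24
Clamped end conditions give two more equations: 2h_0·M_0 + h_0·M_1 = 6(Δ_0 - s'(0)) = 6 and h_2·M_2 + 2h_2·M_3 = 6(s'(5) - Δ_2) = -15.
Forward elimination and back-substitution give M_0 = 17/3, M_1 = -16/3, M_2 = 19/3, M_3 = -32/3.
On [0, 1], s(x) = 7 - 2·x + 17/6·x² - 11/6·x³.
With x = 1/2: s(1/2) = 311/48.

6.4792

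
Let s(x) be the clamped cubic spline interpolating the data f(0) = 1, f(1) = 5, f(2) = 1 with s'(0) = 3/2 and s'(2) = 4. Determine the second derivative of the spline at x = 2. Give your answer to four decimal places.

Let m_i = s''(x_i). Step sizes h_i = 1, 1; slopes of the chords Δ_i = (y_(i+1) - y_i)/h_i = 4, -4.
  1·m_0 + 4·m_1 + 1·m_2 = 6(Δ_1 - Δ_0) = -48
Clamped end conditions give two more equations: 2h_0·m_0 + h_0·m_1 = 6(Δ_0 - s'(0)) = 15 and h_1·m_1 + 2h_1·m_2 = 6(s'(2) - Δ_1) = 48.
Hence m_0 = 83/4, m_1 = -53/2, m_2 = 149/4.

37.2500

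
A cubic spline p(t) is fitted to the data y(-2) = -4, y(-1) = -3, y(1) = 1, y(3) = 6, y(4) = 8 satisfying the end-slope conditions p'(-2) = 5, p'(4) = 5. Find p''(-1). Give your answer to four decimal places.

3.2273

Write M_i for p''(x_i). With h_i = 1, 2, 2, 1 and divided differences Δ_i = 1, 2, 5/2, 2, the continuity of p' gives the tridiagonal system
  1·M_0 + 6·M_1 + 2·M_2 = 6(Δ_1 - Δ_0) = 6
  2·M_1 + 8·M_2 + 2·M_3 = 6(Δ_2 - Δ_1) = 3
  2·M_2 + 6·M_3 + 1·M_4 = 6(Δ_3 - Δ_2) = -3
Clamped end conditions give two more equations: 2h_0·M_0 + h_0·M_1 = 6(Δ_0 - p'(-2)) = -24 and h_3·M_3 + 2h_3·M_4 = 6(p'(4) - Δ_3) = 18.
Solving the tridiagonal system: M_0 = -599/44, M_1 = 71/22, M_2 = 1/8, M_3 = -49/22, M_4 = 445/44.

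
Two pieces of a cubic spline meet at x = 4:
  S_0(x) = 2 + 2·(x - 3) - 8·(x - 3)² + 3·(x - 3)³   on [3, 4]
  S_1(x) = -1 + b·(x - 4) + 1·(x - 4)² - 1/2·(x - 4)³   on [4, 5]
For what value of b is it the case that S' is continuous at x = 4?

-5

S_0'(x) = 2 - 16·(x - 3) + 9·(x - 3)², so S_0'(4) = -5. On the right, S_1'(4) = b, so b = -5.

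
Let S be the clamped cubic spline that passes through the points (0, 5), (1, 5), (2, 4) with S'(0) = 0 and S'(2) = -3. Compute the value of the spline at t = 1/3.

Put σ_i = S'' at the i-th knot. Here h = (1, 1) and Δ = (0, -1), so the interior equations h_(i-1)·σ_(i-1) + 2(h_(i-1)+h_i)·σ_i + h_i·σ_(i+1) = 6(Δ_i − Δ_(i-1)) read
  1·σ_0 + 4·σ_1 + 1·σ_2 = 6(Δ_1 - Δ_0) = -6
Clamped end conditions give two more equations: 2h_0·σ_0 + h_0·σ_1 = 6(Δ_0 - S'(0)) = 0 and h_1·σ_1 + 2h_1·σ_2 = 6(S'(2) - Δ_1) = -12.
Hence σ_0 = 0, σ_1 = 0, σ_2 = -6.
On [0, 1], S(t) = 5 + 0·t + 0·t² + 0·t³.
With t = 1/3: S(1/3) = 5.

5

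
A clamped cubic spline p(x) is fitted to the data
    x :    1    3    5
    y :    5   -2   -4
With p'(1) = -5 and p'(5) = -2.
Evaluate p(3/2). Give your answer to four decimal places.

Write M_i for p''(x_i). With h_i = 2, 2 and divided differences Δ_i = -7/2, -1, the continuity of p' gives the tridiagonal system
  2·M_0 + 8·M_1 + 2·M_2 = 6(Δ_1 - Δ_0) = 15
Clamped end conditions give two more equations: 2h_0·M_0 + h_0·M_1 = 6(Δ_0 - p'(1)) = 9 and h_1·M_1 + 2h_1·M_2 = 6(p'(5) - Δ_1) = -6.
Forward elimination and back-substitution give M_0 = 9/8, M_1 = 9/4, M_2 = -21/8.
On [1, 3], p(x) = 5 - 5·(x - 1) + 9/16·(x - 1)² + 3/32·(x - 1)³.
With (x - 1) = 1/2: p(3/2) = 679/256.

2.6523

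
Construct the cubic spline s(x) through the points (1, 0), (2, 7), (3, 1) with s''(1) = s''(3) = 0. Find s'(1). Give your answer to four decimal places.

Let σ_i = s''(x_i). Step sizes h_i = 1, 1; slopes of the chords Δ_i = (y_(i+1) - y_i)/h_i = 7, -6.
  1·σ_0 + 4·σ_1 + 1·σ_2 = 6(Δ_1 - Δ_0) = -78
Natural end conditions: σ_0 = σ_2 = 0.
Hence σ_0 = 0, σ_1 = -39/2, σ_2 = 0.
On [1, 2], s'(x) = b_0 + 2c_0·(x - 1) + 3d_0·(x - 1)² with b_0 = Δ_0 - h_0(2σ_0 + σ_1)/6 = 41/4, c_0 = σ_0/2 = 0, d_0 = (σ_1 - σ_0)/(6h_0) = -13/4. So s'(1) = 41/4.

10.2500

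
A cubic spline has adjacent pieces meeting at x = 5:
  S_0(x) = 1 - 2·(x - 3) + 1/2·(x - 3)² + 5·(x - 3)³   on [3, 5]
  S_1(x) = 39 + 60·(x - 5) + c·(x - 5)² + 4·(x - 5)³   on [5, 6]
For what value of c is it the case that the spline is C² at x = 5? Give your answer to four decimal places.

S_0''(x) = 1 + 30·(x - 3), so S_0''(5) = 61. On the right, S_1''(5) = 2c, so c = 61/2.

30.5000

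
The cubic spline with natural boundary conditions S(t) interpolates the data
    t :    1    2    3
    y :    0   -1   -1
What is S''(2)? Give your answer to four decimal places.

1.5000

With M_i denoting the second derivative at x_i, h_i = 1, 1, and Δ_i = (y_(i+1) − y_i)/h_i = -1, 0:
  1·M_0 + 4·M_1 + 1·M_2 = 6(Δ_1 - Δ_0) = 6
Natural end conditions: M_0 = M_2 = 0.
Solving the tridiagonal system: M_0 = 0, M_1 = 3/2, M_2 = 0.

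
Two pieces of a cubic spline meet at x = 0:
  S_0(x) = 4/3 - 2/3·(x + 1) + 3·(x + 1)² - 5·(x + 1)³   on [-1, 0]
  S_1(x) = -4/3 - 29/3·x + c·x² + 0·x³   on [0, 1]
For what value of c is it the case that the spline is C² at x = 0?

S_0''(x) = 6 - 30·(x + 1), so S_0''(0) = -24. On the right, S_1''(0) = 2c, so c = -12.

-12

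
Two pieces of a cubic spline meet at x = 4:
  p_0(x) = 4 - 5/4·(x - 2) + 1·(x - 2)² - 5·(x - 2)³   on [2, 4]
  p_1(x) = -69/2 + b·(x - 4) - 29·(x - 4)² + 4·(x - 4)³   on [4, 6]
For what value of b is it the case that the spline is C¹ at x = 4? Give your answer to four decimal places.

p_0'(x) = -5/4 + 2·(x - 2) - 15·(x - 2)², so p_0'(4) = -229/4. On the right, p_1'(4) = b, so b = -229/4.

-57.2500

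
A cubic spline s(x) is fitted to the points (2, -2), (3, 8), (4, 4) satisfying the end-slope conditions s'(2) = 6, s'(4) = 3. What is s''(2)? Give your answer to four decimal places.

31.5000

With m_i denoting the second derivative at x_i, h_i = 1, 1, and Δ_i = (y_(i+1) − y_i)/h_i = 10, -4:
  1·m_0 + 4·m_1 + 1·m_2 = 6(Δ_1 - Δ_0) = -84
Clamped end conditions give two more equations: 2h_0·m_0 + h_0·m_1 = 6(Δ_0 - s'(2)) = 24 and h_1·m_1 + 2h_1·m_2 = 6(s'(4) - Δ_1) = 42.
Solving the tridiagonal system: m_0 = 63/2, m_1 = -39, m_2 = 81/2.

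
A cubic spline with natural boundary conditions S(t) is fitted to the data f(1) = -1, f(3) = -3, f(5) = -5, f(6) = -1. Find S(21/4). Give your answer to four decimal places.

-4.2983

Write σ_i for S''(x_i). With h_i = 2, 2, 1 and divided differences Δ_i = -1, -1, 4, the continuity of S' gives the tridiagonal system
  2·σ_0 + 8·σ_1 + 2·σ_2 = 6(Δ_1 - Δ_0) = 0
  2·σ_1 + 6·σ_2 + 1·σ_3 = 6(Δ_2 - Δ_1) = 30
Natural end conditions: σ_0 = σ_3 = 0.
Solving the tridiagonal system: σ_0 = 0, σ_1 = -15/11, σ_2 = 60/11, σ_3 = 0.
On [5, 6], S(t) = -5 + 24/11·(t - 5) + 30/11·(t - 5)² - 10/11·(t - 5)³.
With (t - 5) = 1/4: S(21/4) = -1513/352.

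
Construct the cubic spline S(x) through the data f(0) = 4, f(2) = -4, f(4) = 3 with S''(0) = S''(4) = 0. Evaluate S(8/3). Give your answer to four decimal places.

-3.0556

With σ_i denoting the second derivative at x_i, h_i = 2, 2, and Δ_i = (y_(i+1) − y_i)/h_i = -4, 7/2:
  2·σ_0 + 8·σ_1 + 2·σ_2 = 6(Δ_1 - Δ_0) = 45
Natural end conditions: σ_0 = σ_2 = 0.
Solving: σ_0 = 0, σ_1 = 45/8, σ_2 = 0.
On [2, 4], S(x) = -4 - 1/4·(x - 2) + 45/16·(x - 2)² - 15/32·(x - 2)³.
With (x - 2) = 2/3: S(8/3) = -55/18.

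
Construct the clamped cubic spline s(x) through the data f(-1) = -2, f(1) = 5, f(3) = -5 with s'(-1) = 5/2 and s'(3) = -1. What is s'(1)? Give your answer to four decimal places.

With σ_i denoting the second derivative at x_i, h_i = 2, 2, and Δ_i = (y_(i+1) − y_i)/h_i = 7/2, -5:
  2·σ_0 + 8·σ_1 + 2·σ_2 = 6(Δ_1 - Δ_0) = -51
Clamped end conditions give two more equations: 2h_0·σ_0 + h_0·σ_1 = 6(Δ_0 - s'(-1)) = 6 and h_1·σ_1 + 2h_1·σ_2 = 6(s'(3) - Δ_1) = 24.
Solving the tridiagonal system: σ_0 = 7, σ_1 = -11, σ_2 = 23/2.
On [1, 3], s'(x) = b_1 + 2c_1·(x - 1) + 3d_1·(x - 1)² with b_1 = Δ_1 - h_1(2σ_1 + σ_2)/6 = -3/2, c_1 = σ_1/2 = -11/2, d_1 = (σ_2 - σ_1)/(6h_1) = 15/8. So s'(1) = -3/2.

-1.5000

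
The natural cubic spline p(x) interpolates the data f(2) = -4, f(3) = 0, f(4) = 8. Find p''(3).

6

Write M_i for p''(x_i). With h_i = 1, 1 and divided differences Δ_i = 4, 8, the continuity of p' gives the tridiagonal system
  1·M_0 + 4·M_1 + 1·M_2 = 6(Δ_1 - Δ_0) = 24
Natural end conditions: M_0 = M_2 = 0.
Solving the tridiagonal system: M_0 = 0, M_1 = 6, M_2 = 0.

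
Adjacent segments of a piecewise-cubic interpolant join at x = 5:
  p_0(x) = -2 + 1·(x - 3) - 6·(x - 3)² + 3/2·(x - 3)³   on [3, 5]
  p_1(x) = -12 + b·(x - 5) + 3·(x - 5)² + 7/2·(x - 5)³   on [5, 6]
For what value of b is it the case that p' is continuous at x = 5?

p_0'(x) = 1 - 12·(x - 3) + 9/2·(x - 3)², so p_0'(5) = -5. On the right, p_1'(5) = b, so b = -5.

-5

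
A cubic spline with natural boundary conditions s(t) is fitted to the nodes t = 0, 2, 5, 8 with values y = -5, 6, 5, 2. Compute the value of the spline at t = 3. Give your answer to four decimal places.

Put σ_i = s'' at the i-th knot. Here h = (2, 3, 3) and Δ = (11/2, -1/3, -1), so the interior equations h_(i-1)·σ_(i-1) + 2(h_(i-1)+h_i)·σ_i + h_i·σ_(i+1) = 6(Δ_i − Δ_(i-1)) read
  2·σ_0 + 10·σ_1 + 3·σ_2 = 6(Δ_1 - Δ_0) = -35
  3·σ_1 + 12·σ_2 + 3·σ_3 = 6(Δ_2 - Δ_1) = -4
Natural end conditions: σ_0 = σ_3 = 0.
Forward elimination and back-substitution give σ_0 = 0, σ_1 = -136/37, σ_2 = 65/111, σ_3 = 0.
On [2, 5], s(t) = 6 + 677/222·(t - 2) - 68/37·(t - 2)² + 473/1998·(t - 2)³.
With (t - 2) = 1: s(3) = 7441/999.

7.4484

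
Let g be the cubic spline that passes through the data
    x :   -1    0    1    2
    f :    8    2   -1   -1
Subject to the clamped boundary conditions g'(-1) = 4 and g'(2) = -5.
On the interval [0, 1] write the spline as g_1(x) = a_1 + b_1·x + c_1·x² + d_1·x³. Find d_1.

-1

Let σ_i = g''(x_i). Step sizes h_i = 1, 1, 1; slopes of the chords Δ_i = (y_(i+1) - y_i)/h_i = -6, -3, 0.
  1·σ_0 + 4·σ_1 + 1·σ_2 = 6(Δ_1 - Δ_0) = 18
  1·σ_1 + 4·σ_2 + 1·σ_3 = 6(Δ_2 - Δ_1) = 18
Clamped end conditions give two more equations: 2h_0·σ_0 + h_0·σ_1 = 6(Δ_0 - g'(-1)) = -60 and h_2·σ_2 + 2h_2·σ_3 = 6(g'(2) - Δ_2) = -30.
Hence σ_0 = -36, σ_1 = 12, σ_2 = 6, σ_3 = -18.
On [0, 1], with g_1(x) = a_1 + b_1·x + c_1·x² + d_1·x³: c_1 = σ_1/2 = 6, d_1 = (σ_2 - σ_1)/(6h_1) = -1, b_1 = Δ_1 - h_1(2σ_1 + σ_2)/6 = -8.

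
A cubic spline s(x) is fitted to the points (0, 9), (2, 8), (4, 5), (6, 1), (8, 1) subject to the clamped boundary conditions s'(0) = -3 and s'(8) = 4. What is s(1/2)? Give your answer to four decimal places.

Write σ_i for s''(x_i). With h_i = 2, 2, 2, 2 and divided differences Δ_i = -1/2, -3/2, -2, 0, the continuity of s' gives the tridiagonal system
  2·σ_0 + 8·σ_1 + 2·σ_2 = 6(Δ_1 - Δ_0) = -6
  2·σ_1 + 8·σ_2 + 2·σ_3 = 6(Δ_2 - Δ_1) = -3
  2·σ_2 + 8·σ_3 + 2·σ_4 = 6(Δ_3 - Δ_2) = 12
Clamped end conditions give two more equations: 2h_0·σ_0 + h_0·σ_1 = 6(Δ_0 - s'(0)) = 15 and h_3·σ_3 + 2h_3·σ_4 = 6(s'(8) - Δ_3) = 24.
Solving the tridiagonal system: σ_0 = 265/56, σ_1 = -55/28, σ_2 = 1/8, σ_3 = -1/28, σ_4 = 337/56.
On [0, 2], s(x) = 9 - 3·x + 265/112·x² - 125/224·x³.
With x = 1/2: s(1/2) = 14375/1792.

8.0218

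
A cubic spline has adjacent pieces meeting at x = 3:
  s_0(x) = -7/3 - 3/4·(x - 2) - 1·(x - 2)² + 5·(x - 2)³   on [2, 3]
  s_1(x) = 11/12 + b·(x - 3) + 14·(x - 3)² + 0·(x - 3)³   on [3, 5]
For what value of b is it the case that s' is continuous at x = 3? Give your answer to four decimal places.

s_0'(x) = -3/4 - 2·(x - 2) + 15·(x - 2)², so s_0'(3) = 49/4. On the right, s_1'(3) = b, so b = 49/4.

12.2500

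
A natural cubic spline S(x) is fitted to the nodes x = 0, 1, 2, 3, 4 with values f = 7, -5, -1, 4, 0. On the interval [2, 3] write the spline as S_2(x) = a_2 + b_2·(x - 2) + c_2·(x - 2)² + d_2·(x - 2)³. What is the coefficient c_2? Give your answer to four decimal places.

-0.6429

Put M_i = S'' at the i-th knot. Here h = (1, 1, 1, 1) and Δ = (-12, 4, 5, -4), so the interior equations h_(i-1)·M_(i-1) + 2(h_(i-1)+h_i)·M_i + h_i·M_(i+1) = 6(Δ_i − Δ_(i-1)) read
  1·M_0 + 4·M_1 + 1·M_2 = 6(Δ_1 - Δ_0) = 96
  1·M_1 + 4·M_2 + 1·M_3 = 6(Δ_2 - Δ_1) = 6
  1·M_2 + 4·M_3 + 1·M_4 = 6(Δ_3 - Δ_2) = -54
Natural end conditions: M_0 = M_4 = 0.
Solving the tridiagonal system: M_0 = 0, M_1 = 681/28, M_2 = -9/7, M_3 = -369/28, M_4 = 0.
On [2, 3], with S_2(x) = a_2 + b_2·(x - 2) + c_2·(x - 2)² + d_2·(x - 2)³: c_2 = M_2/2 = -9/14, d_2 = (M_3 - M_2)/(6h_2) = -111/56, b_2 = Δ_2 - h_2(2M_2 + M_3)/6 = 61/8.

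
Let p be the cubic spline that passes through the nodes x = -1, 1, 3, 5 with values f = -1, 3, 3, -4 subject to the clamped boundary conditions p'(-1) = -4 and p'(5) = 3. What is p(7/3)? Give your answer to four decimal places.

4.7926

Write M_i for p''(x_i). With h_i = 2, 2, 2 and divided differences Δ_i = 2, 0, -7/2, the continuity of p' gives the tridiagonal system
  2·M_0 + 8·M_1 + 2·M_2 = 6(Δ_1 - Δ_0) = -12
  2·M_1 + 8·M_2 + 2·M_3 = 6(Δ_2 - Δ_1) = -21
Clamped end conditions give two more equations: 2h_0·M_0 + h_0·M_1 = 6(Δ_0 - p'(-1)) = 36 and h_2·M_2 + 2h_2·M_3 = 6(p'(5) - Δ_2) = 39.
Forward elimination and back-substitution give M_0 = 313/30, M_1 = -43/15, M_2 = -149/30, M_3 = 367/30.
On [1, 3], p(x) = 3 + 107/30·(x - 1) - 43/30·(x - 1)² - 7/40·(x - 1)³.
With (x - 1) = 4/3: p(7/3) = 647/135.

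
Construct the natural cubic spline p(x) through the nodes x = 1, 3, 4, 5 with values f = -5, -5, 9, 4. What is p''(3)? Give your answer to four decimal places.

19.5652

With M_i denoting the second derivative at x_i, h_i = 2, 1, 1, and Δ_i = (y_(i+1) − y_i)/h_i = 0, 14, -5:
  2·M_0 + 6·M_1 + 1·M_2 = 6(Δ_1 - Δ_0) = 84
  1·M_1 + 4·M_2 + 1·M_3 = 6(Δ_2 - Δ_1) = -114
Natural end conditions: M_0 = M_3 = 0.
Forward elimination and back-substitution give M_0 = 0, M_1 = 450/23, M_2 = -768/23, M_3 = 0.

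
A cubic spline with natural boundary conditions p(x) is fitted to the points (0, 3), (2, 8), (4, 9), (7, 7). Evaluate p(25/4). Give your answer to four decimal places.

Let σ_i = p''(x_i). Step sizes h_i = 2, 2, 3; slopes of the chords Δ_i = (y_(i+1) - y_i)/h_i = 5/2, 1/2, -2/3.
  2·σ_0 + 8·σ_1 + 2·σ_2 = 6(Δ_1 - Δ_0) = -12
  2·σ_1 + 10·σ_2 + 3·σ_3 = 6(Δ_2 - Δ_1) = -7
Natural end conditions: σ_0 = σ_3 = 0.
Hence σ_0 = 0, σ_1 = -53/38, σ_2 = -8/19, σ_3 = 0.
On [4, 7], p(x) = 9 - 14/57·(x - 4) - 4/19·(x - 4)² + 4/171·(x - 4)³.
With (x - 4) = 9/4: p(25/4) = 2325/304.

7.6480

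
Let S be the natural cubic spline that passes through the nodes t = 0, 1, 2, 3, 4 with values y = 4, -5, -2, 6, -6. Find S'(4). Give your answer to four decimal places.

-17.5000

Put M_i = S'' at the i-th knot. Here h = (1, 1, 1, 1) and Δ = (-9, 3, 8, -12), so the interior equations h_(i-1)·M_(i-1) + 2(h_(i-1)+h_i)·M_i + h_i·M_(i+1) = 6(Δ_i − Δ_(i-1)) read
  1·M_0 + 4·M_1 + 1·M_2 = 6(Δ_1 - Δ_0) = 72
  1·M_1 + 4·M_2 + 1·M_3 = 6(Δ_2 - Δ_1) = 30
  1·M_2 + 4·M_3 + 1·M_4 = 6(Δ_3 - Δ_2) = -120
Natural end conditions: M_0 = M_4 = 0.
Solving the tridiagonal system: M_0 = 0, M_1 = 15, M_2 = 12, M_3 = -33, M_4 = 0.
On [3, 4], S'(t) = b_3 + 2c_3·(t - 3) + 3d_3·(t - 3)² with b_3 = Δ_3 - h_3(2M_3 + M_4)/6 = -1, c_3 = M_3/2 = -33/2, d_3 = (M_4 - M_3)/(6h_3) = 11/2. So S'(4) = -35/2.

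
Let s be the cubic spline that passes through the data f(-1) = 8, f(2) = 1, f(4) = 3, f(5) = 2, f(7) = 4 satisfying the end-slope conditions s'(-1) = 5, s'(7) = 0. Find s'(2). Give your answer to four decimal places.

Let σ_i = s''(x_i). Step sizes h_i = 3, 2, 1, 2; slopes of the chords Δ_i = (y_(i+1) - y_i)/h_i = -7/3, 1, -1, 1.
  3·σ_0 + 10·σ_1 + 2·σ_2 = 6(Δ_1 - Δ_0) = 20
  2·σ_1 + 6·σ_2 + 1·σ_3 = 6(Δ_2 - Δ_1) = -12
  1·σ_2 + 6·σ_3 + 2·σ_4 = 6(Δ_3 - Δ_2) = 12
Clamped end conditions give two more equations: 2h_0·σ_0 + h_0·σ_1 = 6(Δ_0 - s'(-1)) = -44 and h_3·σ_3 + 2h_3·σ_4 = 6(s'(7) - Δ_3) = -6.
Solving the tridiagonal system: σ_0 = -4690/453, σ_1 = 912/151, σ_2 = -705/151, σ_3 = 594/151, σ_4 = -1047/302.
On [2, 4], s'(x) = b_1 + 2c_1·(x - 2) + 3d_1·(x - 2)² with b_1 = Δ_1 - h_1(2σ_1 + σ_2)/6 = -222/151, c_1 = σ_1/2 = 456/151, d_1 = (σ_2 - σ_1)/(6h_1) = -539/604. So s'(2) = -222/151.

-1.4702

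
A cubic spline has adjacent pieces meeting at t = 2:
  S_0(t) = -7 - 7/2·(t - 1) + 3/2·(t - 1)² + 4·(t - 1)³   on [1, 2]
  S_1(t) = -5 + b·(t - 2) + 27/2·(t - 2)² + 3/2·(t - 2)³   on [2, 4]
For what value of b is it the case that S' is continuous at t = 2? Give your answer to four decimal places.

11.5000

S_0'(t) = -7/2 + 3·(t - 1) + 12·(t - 1)², so S_0'(2) = 23/2. On the right, S_1'(2) = b, so b = 23/2.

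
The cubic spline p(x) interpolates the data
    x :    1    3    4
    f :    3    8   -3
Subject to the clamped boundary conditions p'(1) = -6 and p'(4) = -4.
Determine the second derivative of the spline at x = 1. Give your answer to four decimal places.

26.9167

Let M_i = p''(x_i). Step sizes h_i = 2, 1; slopes of the chords Δ_i = (y_(i+1) - y_i)/h_i = 5/2, -11.
  2·M_0 + 6·M_1 + 1·M_2 = 6(Δ_1 - Δ_0) = -81
Clamped end conditions give two more equations: 2h_0·M_0 + h_0·M_1 = 6(Δ_0 - p'(1)) = 51 and h_1·M_1 + 2h_1·M_2 = 6(p'(4) - Δ_1) = 42.
Solving the tridiagonal system: M_0 = 323/12, M_1 = -85/3, M_2 = 211/6.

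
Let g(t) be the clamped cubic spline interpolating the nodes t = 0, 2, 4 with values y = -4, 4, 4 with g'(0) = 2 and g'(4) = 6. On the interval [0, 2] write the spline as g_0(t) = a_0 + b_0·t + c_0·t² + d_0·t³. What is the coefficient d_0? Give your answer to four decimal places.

-1.2500

Let σ_i = g''(x_i). Step sizes h_i = 2, 2; slopes of the chords Δ_i = (y_(i+1) - y_i)/h_i = 4, 0.
  2·σ_0 + 8·σ_1 + 2·σ_2 = 6(Δ_1 - Δ_0) = -24
Clamped end conditions give two more equations: 2h_0·σ_0 + h_0·σ_1 = 6(Δ_0 - g'(0)) = 12 and h_1·σ_1 + 2h_1·σ_2 = 6(g'(4) - Δ_1) = 36.
Hence σ_0 = 7, σ_1 = -8, σ_2 = 13.
On [0, 2], with g_0(t) = a_0 + b_0·t + c_0·t² + d_0·t³: c_0 = σ_0/2 = 7/2, d_0 = (σ_1 - σ_0)/(6h_0) = -5/4, b_0 = Δ_0 - h_0(2σ_0 + σ_1)/6 = 2.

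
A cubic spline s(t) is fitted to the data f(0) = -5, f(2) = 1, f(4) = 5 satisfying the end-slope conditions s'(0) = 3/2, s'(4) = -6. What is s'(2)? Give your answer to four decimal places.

4.8750

Put σ_i = s'' at the i-th knot. Here h = (2, 2) and Δ = (3, 2), so the interior equations h_(i-1)·σ_(i-1) + 2(h_(i-1)+h_i)·σ_i + h_i·σ_(i+1) = 6(Δ_i − Δ_(i-1)) read
  2·σ_0 + 8·σ_1 + 2·σ_2 = 6(Δ_1 - Δ_0) = -6
Clamped end conditions give two more equations: 2h_0·σ_0 + h_0·σ_1 = 6(Δ_0 - s'(0)) = 9 and h_1·σ_1 + 2h_1·σ_2 = 6(s'(4) - Δ_1) = -48.
Hence σ_0 = 9/8, σ_1 = 9/4, σ_2 = -105/8.
On [2, 4], s'(t) = b_1 + 2c_1·(t - 2) + 3d_1·(t - 2)² with b_1 = Δ_1 - h_1(2σ_1 + σ_2)/6 = 39/8, c_1 = σ_1/2 = 9/8, d_1 = (σ_2 - σ_1)/(6h_1) = -41/32. So s'(2) = 39/8.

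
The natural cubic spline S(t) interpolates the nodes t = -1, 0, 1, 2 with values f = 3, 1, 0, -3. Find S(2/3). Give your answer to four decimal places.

With σ_i denoting the second derivative at x_i, h_i = 1, 1, 1, and Δ_i = (y_(i+1) − y_i)/h_i = -2, -1, -3:
  1·σ_0 + 4·σ_1 + 1·σ_2 = 6(Δ_1 - Δ_0) = 6
  1·σ_1 + 4·σ_2 + 1·σ_3 = 6(Δ_2 - Δ_1) = -12
Natural end conditions: σ_0 = σ_3 = 0.
Forward elimination and back-substitution give σ_0 = 0, σ_1 = 12/5, σ_2 = -18/5, σ_3 = 0.
On [0, 1], S(t) = 1 - 6/5·t + 6/5·t² - 1·t³.
With t = 2/3: S(2/3) = 59/135.

0.4370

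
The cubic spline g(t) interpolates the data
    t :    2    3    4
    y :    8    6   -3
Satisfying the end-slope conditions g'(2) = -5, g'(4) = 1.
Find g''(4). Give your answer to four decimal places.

43.5000

Write m_i for g''(x_i). With h_i = 1, 1 and divided differences Δ_i = -2, -9, the continuity of g' gives the tridiagonal system
  1·m_0 + 4·m_1 + 1·m_2 = 6(Δ_1 - Δ_0) = -42
Clamped end conditions give two more equations: 2h_0·m_0 + h_0·m_1 = 6(Δ_0 - g'(2)) = 18 and h_1·m_1 + 2h_1·m_2 = 6(g'(4) - Δ_1) = 60.
Forward elimination and back-substitution give m_0 = 45/2, m_1 = -27, m_2 = 87/2.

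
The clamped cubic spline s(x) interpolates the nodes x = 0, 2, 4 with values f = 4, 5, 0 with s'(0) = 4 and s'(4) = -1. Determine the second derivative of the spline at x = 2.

-2

Let M_i = s''(x_i). Step sizes h_i = 2, 2; slopes of the chords Δ_i = (y_(i+1) - y_i)/h_i = 1/2, -5/2.
  2·M_0 + 8·M_1 + 2·M_2 = 6(Δ_1 - Δ_0) = -18
Clamped end conditions give two more equations: 2h_0·M_0 + h_0·M_1 = 6(Δ_0 - s'(0)) = -21 and h_1·M_1 + 2h_1·M_2 = 6(s'(4) - Δ_1) = 9.
Forward elimination and back-substitution give M_0 = -17/4, M_1 = -2, M_2 = 13/4.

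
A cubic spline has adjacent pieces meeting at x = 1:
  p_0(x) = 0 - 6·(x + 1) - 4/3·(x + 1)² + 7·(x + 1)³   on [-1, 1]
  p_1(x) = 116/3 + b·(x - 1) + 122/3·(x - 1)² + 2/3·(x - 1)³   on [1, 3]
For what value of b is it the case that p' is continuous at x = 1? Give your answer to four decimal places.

72.6667

p_0'(x) = -6 - 8/3·(x + 1) + 21·(x + 1)², so p_0'(1) = 218/3. On the right, p_1'(1) = b, so b = 218/3.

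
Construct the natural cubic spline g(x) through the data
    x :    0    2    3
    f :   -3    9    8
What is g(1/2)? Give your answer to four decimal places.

1.0938

Write M_i for g''(x_i). With h_i = 2, 1 and divided differences Δ_i = 6, -1, the continuity of g' gives the tridiagonal system
  2·M_0 + 6·M_1 + 1·M_2 = 6(Δ_1 - Δ_0) = -42
Natural end conditions: M_0 = M_2 = 0.
Hence M_0 = 0, M_1 = -7, M_2 = 0.
On [0, 2], g(x) = -3 + 25/3·x + 0·x² - 7/12·x³.
With x = 1/2: g(1/2) = 35/32.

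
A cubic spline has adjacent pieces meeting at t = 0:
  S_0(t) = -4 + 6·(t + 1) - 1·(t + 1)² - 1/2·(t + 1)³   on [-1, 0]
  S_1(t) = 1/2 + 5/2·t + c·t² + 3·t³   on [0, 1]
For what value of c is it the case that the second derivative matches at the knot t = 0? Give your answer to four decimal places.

-2.5000

S_0''(t) = -2 - 3·(t + 1), so S_0''(0) = -5. On the right, S_1''(0) = 2c, so c = -5/2.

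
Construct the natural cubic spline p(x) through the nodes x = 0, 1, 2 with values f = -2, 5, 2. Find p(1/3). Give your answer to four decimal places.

1.0741

With M_i denoting the second derivative at x_i, h_i = 1, 1, and Δ_i = (y_(i+1) − y_i)/h_i = 7, -3:
  1·M_0 + 4·M_1 + 1·M_2 = 6(Δ_1 - Δ_0) = -60
Natural end conditions: M_0 = M_2 = 0.
Hence M_0 = 0, M_1 = -15, M_2 = 0.
On [0, 1], p(x) = -2 + 19/2·x + 0·x² - 5/2·x³.
With x = 1/3: p(1/3) = 29/27.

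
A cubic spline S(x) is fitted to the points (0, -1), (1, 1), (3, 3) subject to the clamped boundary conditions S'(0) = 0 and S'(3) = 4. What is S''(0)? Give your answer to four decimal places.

8.3333

Put m_i = S'' at the i-th knot. Here h = (1, 2) and Δ = (2, 1), so the interior equations h_(i-1)·m_(i-1) + 2(h_(i-1)+h_i)·m_i + h_i·m_(i+1) = 6(Δ_i − Δ_(i-1)) read
  1·m_0 + 6·m_1 + 2·m_2 = 6(Δ_1 - Δ_0) = -6
Clamped end conditions give two more equations: 2h_0·m_0 + h_0·m_1 = 6(Δ_0 - S'(0)) = 12 and h_1·m_1 + 2h_1·m_2 = 6(S'(3) - Δ_1) = 18.
Hence m_0 = 25/3, m_1 = -14/3, m_2 = 41/6.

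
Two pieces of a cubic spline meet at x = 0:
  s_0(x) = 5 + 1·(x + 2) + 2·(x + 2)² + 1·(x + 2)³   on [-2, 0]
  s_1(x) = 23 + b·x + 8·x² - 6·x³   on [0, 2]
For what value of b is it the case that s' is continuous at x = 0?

21

s_0'(x) = 1 + 4·(x + 2) + 3·(x + 2)², so s_0'(0) = 21. On the right, s_1'(0) = b, so b = 21.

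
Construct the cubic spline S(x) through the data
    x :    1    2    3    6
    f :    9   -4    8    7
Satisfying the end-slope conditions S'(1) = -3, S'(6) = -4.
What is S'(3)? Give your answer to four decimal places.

Write M_i for S''(x_i). With h_i = 1, 1, 3 and divided differences Δ_i = -13, 12, -1/3, the continuity of S' gives the tridiagonal system
  1·M_0 + 4·M_1 + 1·M_2 = 6(Δ_1 - Δ_0) = 150
  1·M_1 + 8·M_2 + 3·M_3 = 6(Δ_2 - Δ_1) = -74
Clamped end conditions give two more equations: 2h_0·M_0 + h_0·M_1 = 6(Δ_0 - S'(1)) = -60 and h_2·M_2 + 2h_2·M_3 = 6(S'(6) - Δ_2) = -22.
Forward elimination and back-substitution give M_0 = -1692/29, M_1 = 1644/29, M_2 = -534/29, M_3 = 482/87.
On [3, 6], S'(x) = b_2 + 2c_2·(x - 3) + 3d_2·(x - 3)² with b_2 = Δ_2 - h_2(2M_2 + M_3)/6 = 444/29, c_2 = M_2/2 = -267/29, d_2 = (M_3 - M_2)/(6h_2) = 1042/783. So S'(3) = 444/29.

15.3103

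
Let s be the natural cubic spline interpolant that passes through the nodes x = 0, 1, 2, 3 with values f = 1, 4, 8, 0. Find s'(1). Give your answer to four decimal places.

Put m_i = s'' at the i-th knot. Here h = (1, 1, 1) and Δ = (3, 4, -8), so the interior equations h_(i-1)·m_(i-1) + 2(h_(i-1)+h_i)·m_i + h_i·m_(i+1) = 6(Δ_i − Δ_(i-1)) read
  1·m_0 + 4·m_1 + 1·m_2 = 6(Δ_1 - Δ_0) = 6
  1·m_1 + 4·m_2 + 1·m_3 = 6(Δ_2 - Δ_1) = -72
Natural end conditions: m_0 = m_3 = 0.
Solving: m_0 = 0, m_1 = 32/5, m_2 = -98/5, m_3 = 0.
On [1, 2], s'(x) = b_1 + 2c_1·(x - 1) + 3d_1·(x - 1)² with b_1 = Δ_1 - h_1(2m_1 + m_2)/6 = 77/15, c_1 = m_1/2 = 16/5, d_1 = (m_2 - m_1)/(6h_1) = -13/3. So s'(1) = 77/15.

5.1333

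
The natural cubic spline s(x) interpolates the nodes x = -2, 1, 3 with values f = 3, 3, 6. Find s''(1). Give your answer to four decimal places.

Let M_i = s''(x_i). Step sizes h_i = 3, 2; slopes of the chords Δ_i = (y_(i+1) - y_i)/h_i = 0, 3/2.
  3·M_0 + 10·M_1 + 2·M_2 = 6(Δ_1 - Δ_0) = 9
Natural end conditions: M_0 = M_2 = 0.
Hence M_0 = 0, M_1 = 9/10, M_2 = 0.

0.9000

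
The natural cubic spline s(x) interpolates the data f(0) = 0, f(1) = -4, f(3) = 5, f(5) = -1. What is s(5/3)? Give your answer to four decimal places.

Write σ_i for s''(x_i). With h_i = 1, 2, 2 and divided differences Δ_i = -4, 9/2, -3, the continuity of s' gives the tridiagonal system
  1·σ_0 + 6·σ_1 + 2·σ_2 = 6(Δ_1 - Δ_0) = 51
  2·σ_1 + 8·σ_2 + 2·σ_3 = 6(Δ_2 - Δ_1) = -45
Natural end conditions: σ_0 = σ_3 = 0.
Solving the tridiagonal system: σ_0 = 0, σ_1 = 249/22, σ_2 = -93/11, σ_3 = 0.
On [1, 3], s(x) = -4 - 5/22·(x - 1) + 249/44·(x - 1)² - 145/88·(x - 1)³.
With (x - 1) = 2/3: s(5/3) = -631/297.

-2.1246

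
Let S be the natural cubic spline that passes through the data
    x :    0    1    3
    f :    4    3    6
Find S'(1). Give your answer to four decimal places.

Put σ_i = S'' at the i-th knot. Here h = (1, 2) and Δ = (-1, 3/2), so the interior equations h_(i-1)·σ_(i-1) + 2(h_(i-1)+h_i)·σ_i + h_i·σ_(i+1) = 6(Δ_i − Δ_(i-1)) read
  1·σ_0 + 6·σ_1 + 2·σ_2 = 6(Δ_1 - Δ_0) = 15
Natural end conditions: σ_0 = σ_2 = 0.
Solving: σ_0 = 0, σ_1 = 5/2, σ_2 = 0.
On [1, 3], S'(x) = b_1 + 2c_1·(x - 1) + 3d_1·(x - 1)² with b_1 = Δ_1 - h_1(2σ_1 + σ_2)/6 = -1/6, c_1 = σ_1/2 = 5/4, d_1 = (σ_2 - σ_1)/(6h_1) = -5/24. So S'(1) = -1/6.

-0.1667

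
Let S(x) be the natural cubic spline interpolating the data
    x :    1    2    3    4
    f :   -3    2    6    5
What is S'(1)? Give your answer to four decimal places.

4.9333

Put M_i = S'' at the i-th knot. Here h = (1, 1, 1) and Δ = (5, 4, -1), so the interior equations h_(i-1)·M_(i-1) + 2(h_(i-1)+h_i)·M_i + h_i·M_(i+1) = 6(Δ_i − Δ_(i-1)) read
  1·M_0 + 4·M_1 + 1·M_2 = 6(Δ_1 - Δ_0) = -6
  1·M_1 + 4·M_2 + 1·M_3 = 6(Δ_2 - Δ_1) = -30
Natural end conditions: M_0 = M_3 = 0.
Solving the tridiagonal system: M_0 = 0, M_1 = 2/5, M_2 = -38/5, M_3 = 0.
On [1, 2], S'(x) = b_0 + 2c_0·(x - 1) + 3d_0·(x - 1)² with b_0 = Δ_0 - h_0(2M_0 + M_1)/6 = 74/15, c_0 = M_0/2 = 0, d_0 = (M_1 - M_0)/(6h_0) = 1/15. So S'(1) = 74/15.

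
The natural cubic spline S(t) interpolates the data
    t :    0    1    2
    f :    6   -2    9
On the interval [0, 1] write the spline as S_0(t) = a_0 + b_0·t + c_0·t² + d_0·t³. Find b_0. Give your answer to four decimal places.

With M_i denoting the second derivative at x_i, h_i = 1, 1, and Δ_i = (y_(i+1) − y_i)/h_i = -8, 11:
  1·M_0 + 4·M_1 + 1·M_2 = 6(Δ_1 - Δ_0) = 114
Natural end conditions: M_0 = M_2 = 0.
Solving the tridiagonal system: M_0 = 0, M_1 = 57/2, M_2 = 0.
On [0, 1], with S_0(t) = a_0 + b_0·t + c_0·t² + d_0·t³: c_0 = M_0/2 = 0, d_0 = (M_1 - M_0)/(6h_0) = 19/4, b_0 = Δ_0 - h_0(2M_0 + M_1)/6 = -51/4.

-12.7500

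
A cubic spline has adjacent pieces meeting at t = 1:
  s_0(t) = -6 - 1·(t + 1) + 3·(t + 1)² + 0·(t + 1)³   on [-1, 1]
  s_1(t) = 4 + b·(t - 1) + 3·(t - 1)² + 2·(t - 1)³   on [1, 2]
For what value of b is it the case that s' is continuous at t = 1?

11

s_0'(t) = -1 + 6·(t + 1) + 0·(t + 1)², so s_0'(1) = 11. On the right, s_1'(1) = b, so b = 11.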